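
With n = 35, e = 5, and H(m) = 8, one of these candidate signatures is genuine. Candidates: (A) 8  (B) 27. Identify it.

A

Candidate A: 8^2 = 64 ≡ 29; 8^4 ≡ 29^2 = 841 ≡ 1; 5 = 4 + 1, so 8^5 ≡ 1·8 ≡ 8 (mod 35)
  → matches H(m) = 8
Candidate B: 27^2 = 729 ≡ 29; 27^4 ≡ 29^2 = 841 ≡ 1; 5 = 4 + 1, so 27^5 ≡ 1·27 ≡ 27 (mod 35)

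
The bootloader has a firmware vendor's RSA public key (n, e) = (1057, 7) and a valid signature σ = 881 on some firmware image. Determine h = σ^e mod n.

713

σ^2 ≡ 881^2 = 776161 ≡ 323
σ^4 ≡ 323^2 = 104329 ≡ 743
7 = 4 + 2 + 1, so σ^7 ≡ 743·323·881 ≡ 713 (mod 1057)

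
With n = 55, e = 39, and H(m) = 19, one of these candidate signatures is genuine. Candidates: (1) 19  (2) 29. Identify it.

2

Candidate 1: 19^39 mod 55 = 29
Candidate 2: 29^39 mod 55 = 19
  → matches H(m) = 19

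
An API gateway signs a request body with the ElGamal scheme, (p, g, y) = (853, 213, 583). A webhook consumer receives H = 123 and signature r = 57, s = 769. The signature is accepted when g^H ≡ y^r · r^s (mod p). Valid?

Left side g^H mod p:
213^2 = 45369 ≡ 160
213^4 ≡ 160^2 = 25600 ≡ 10
213^8 ≡ 10^2 = 100
213^16 ≡ 100^2 = 10000 ≡ 617
213^32 ≡ 617^2 = 380689 ≡ 251
213^64 ≡ 251^2 = 63001 ≡ 732
123 = 64 + 32 + 16 + 8 + 2 + 1, so 213^123 ≡ 732·251·617·100·160·213 ≡ 797 (mod 853)
Right side y^r · r^s mod p:
583^2 = 339889 ≡ 395
583^4 ≡ 395^2 = 156025 ≡ 779
583^8 ≡ 779^2 = 606841 ≡ 358
583^16 ≡ 358^2 = 128164 ≡ 214
583^32 ≡ 214^2 = 45796 ≡ 587
57 = 32 + 16 + 8 + 1, so 583^57 ≡ 587·214·358·583 ≡ 752 (mod 853)
57^2 = 3249 ≡ 690
57^4 ≡ 690^2 = 476100 ≡ 126
57^8 ≡ 126^2 = 15876 ≡ 522
57^16 ≡ 522^2 = 272484 ≡ 377
57^32 ≡ 377^2 = 142129 ≡ 531
57^64 ≡ 531^2 = 281961 ≡ 471
57^128 ≡ 471^2 = 221841 ≡ 61
57^256 ≡ 61^2 = 3721 ≡ 309
57^512 ≡ 309^2 = 95481 ≡ 798
769 = 512 + 256 + 1, so 57^769 ≡ 798·309·57 ≡ 293 (mod 853)
752·293 = 220336 ≡ 262 (mod 853)
797 ≠ 262, so verification fails.

no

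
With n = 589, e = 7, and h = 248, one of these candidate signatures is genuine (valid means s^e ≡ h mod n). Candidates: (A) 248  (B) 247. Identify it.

Candidate A: 248^7 mod 589 = 248
  → matches h = 248
Candidate B: 247^7 mod 589 = 247

A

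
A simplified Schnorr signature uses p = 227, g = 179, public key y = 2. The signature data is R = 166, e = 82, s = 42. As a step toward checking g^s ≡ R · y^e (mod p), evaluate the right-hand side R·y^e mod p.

Squares mod 227: 2^1≡2, 2^2≡4, 2^4≡16, 2^8≡29, 2^16≡160, 2^32≡176, 2^64≡104
82 = 64 + 16 + 2, so 2^82 ≡ 104·160·4 ≡ 49 (mod 227)
R · y^e ≡ 166·49 = 8134 ≡ 189 (mod 227)

189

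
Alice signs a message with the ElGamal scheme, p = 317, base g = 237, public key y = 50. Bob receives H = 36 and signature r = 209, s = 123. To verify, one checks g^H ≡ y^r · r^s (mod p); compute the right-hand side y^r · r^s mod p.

50^2 = 2500 ≡ 281
50^4 ≡ 281^2 = 78961 ≡ 28
50^8 ≡ 28^2 = 784 ≡ 150
50^16 ≡ 150^2 = 22500 ≡ 310
50^32 ≡ 310^2 = 96100 ≡ 49
50^64 ≡ 49^2 = 2401 ≡ 182
50^128 ≡ 182^2 = 33124 ≡ 156
209 = 128 + 64 + 16 + 1, so 50^209 ≡ 156·182·310·50 ≡ 116 (mod 317)
209^2 = 43681 ≡ 252
209^4 ≡ 252^2 = 63504 ≡ 104
209^8 ≡ 104^2 = 10816 ≡ 38
209^16 ≡ 38^2 = 1444 ≡ 176
209^32 ≡ 176^2 = 30976 ≡ 227
209^64 ≡ 227^2 = 51529 ≡ 175
123 = 64 + 32 + 16 + 8 + 2 + 1, so 209^123 ≡ 175·227·176·38·252·209 ≡ 267 (mod 317)
y^r · r^s ≡ 116·267 = 30972 ≡ 223 (mod 317)

223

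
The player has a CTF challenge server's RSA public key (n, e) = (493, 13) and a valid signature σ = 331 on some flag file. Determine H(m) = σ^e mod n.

128

Squares mod 493: σ^1≡331, σ^2≡115, σ^4≡407, σ^8≡1
13 = 8 + 4 + 1, so σ^13 ≡ 1·407·331 ≡ 128 (mod 493)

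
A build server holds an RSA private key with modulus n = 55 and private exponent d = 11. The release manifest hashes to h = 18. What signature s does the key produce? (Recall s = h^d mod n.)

Squares mod 55: h^1≡18, h^2≡49, h^4≡36, h^8≡31
11 = 8 + 2 + 1, so h^11 ≡ 31·49·18 ≡ 7 (mod 55)

7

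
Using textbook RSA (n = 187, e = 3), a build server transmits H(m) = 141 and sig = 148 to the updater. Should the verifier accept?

reject

sig^2 ≡ 148^2 = 21904 ≡ 25
3 = 2 + 1, so sig^3 ≡ 25·148 ≡ 147 (mod 187)
sig^3 mod 187 = 147, but H(m) = 141.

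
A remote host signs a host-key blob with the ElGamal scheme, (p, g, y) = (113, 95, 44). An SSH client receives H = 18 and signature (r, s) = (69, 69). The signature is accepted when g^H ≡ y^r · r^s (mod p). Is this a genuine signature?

Left side g^H mod p:
95^2 = 9025 ≡ 98
95^4 ≡ 98^2 = 9604 ≡ 112
95^8 ≡ 112^2 = 12544 ≡ 1
95^16 ≡ 1^2 = 1
18 = 16 + 2, so 95^18 ≡ 1·98 ≡ 98 (mod 113)
Right side y^r · r^s mod p:
44^2 = 1936 ≡ 15
44^4 ≡ 15^2 = 225 ≡ 112
44^8 ≡ 112^2 = 12544 ≡ 1
44^16 ≡ 1^2 = 1
44^32 ≡ 1^2 = 1
44^64 ≡ 1^2 = 1
69 = 64 + 4 + 1, so 44^69 ≡ 1·112·44 ≡ 69 (mod 113)
69^2 = 4761 ≡ 15
69^4 ≡ 15^2 = 225 ≡ 112
69^8 ≡ 112^2 = 12544 ≡ 1
69^16 ≡ 1^2 = 1
69^32 ≡ 1^2 = 1
69^64 ≡ 1^2 = 1
69 = 64 + 4 + 1, so 69^69 ≡ 1·112·69 ≡ 44 (mod 113)
69·44 = 3036 ≡ 98 (mod 113)
98 ≡ 98 (mod 113), so the signature is genuine.

genuine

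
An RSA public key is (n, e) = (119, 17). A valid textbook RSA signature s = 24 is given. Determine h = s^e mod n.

Squares mod 119: s^1≡24, s^2≡100, s^4≡4, s^8≡16, s^16≡18
17 = 16 + 1, so s^17 ≡ 18·24 ≡ 75 (mod 119)

75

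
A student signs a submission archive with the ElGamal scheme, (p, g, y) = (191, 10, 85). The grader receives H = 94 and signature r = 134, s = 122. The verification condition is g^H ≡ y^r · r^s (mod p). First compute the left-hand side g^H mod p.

172

10^2 = 100
10^4 ≡ 100^2 = 10000 ≡ 68
10^8 ≡ 68^2 = 4624 ≡ 40
10^16 ≡ 40^2 = 1600 ≡ 72
10^32 ≡ 72^2 = 5184 ≡ 27
10^64 ≡ 27^2 = 729 ≡ 156
94 = 64 + 16 + 8 + 4 + 2, so 10^94 ≡ 156·72·40·68·100 ≡ 172 (mod 191)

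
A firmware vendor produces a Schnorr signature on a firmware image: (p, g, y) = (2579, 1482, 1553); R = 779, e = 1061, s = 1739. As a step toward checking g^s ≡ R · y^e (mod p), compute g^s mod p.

654

Squares mod 2579: 1482^1≡1482, 1482^2≡1595, 1482^4≡1131, 1482^8≡2556, 1482^16≡529, 1482^32≡1309, 1482^64≡1025, 1482^128≡972, 1482^256≡870, 1482^512≡1253, 1482^1024≡1977
1739 = 1024 + 512 + 128 + 64 + 8 + 2 + 1, so 1482^1739 ≡ 1977·1253·972·1025·2556·1595·1482 ≡ 654 (mod 2579)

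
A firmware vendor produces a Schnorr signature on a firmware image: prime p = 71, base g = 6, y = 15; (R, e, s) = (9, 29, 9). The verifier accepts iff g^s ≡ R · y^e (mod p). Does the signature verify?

g^s mod p:
Squares mod 71: 6^1≡6, 6^2≡36, 6^4≡18, 6^8≡40
9 = 8 + 1, so 6^9 ≡ 40·6 ≡ 27 (mod 71)
R · y^e mod p:
Squares mod 71: 15^1≡15, 15^2≡12, 15^4≡2, 15^8≡4, 15^16≡16
29 = 16 + 8 + 4 + 1, so 15^29 ≡ 16·4·2·15 ≡ 3 (mod 71)
9·3 = 27 ≡ 27 (mod 71)
27 ≡ 27 (mod 71); signature holds.

verifies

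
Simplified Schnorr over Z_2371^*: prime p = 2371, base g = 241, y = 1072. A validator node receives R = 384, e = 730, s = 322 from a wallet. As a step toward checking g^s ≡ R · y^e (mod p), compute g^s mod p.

Squares mod 2371: 241^1≡241, 241^2≡1177, 241^4≡665, 241^8≡1219, 241^16≡1715, 241^32≡1185, 241^64≡593, 241^128≡741, 241^256≡1380
322 = 256 + 64 + 2, so 241^322 ≡ 1380·593·1177 ≡ 624 (mod 2371)

624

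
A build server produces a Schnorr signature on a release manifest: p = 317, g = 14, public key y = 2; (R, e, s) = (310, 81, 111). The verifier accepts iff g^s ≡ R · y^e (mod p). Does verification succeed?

passes

g^s mod p:
14^2 = 196
14^4 ≡ 196^2 = 38416 ≡ 59
14^8 ≡ 59^2 = 3481 ≡ 311
14^16 ≡ 311^2 = 96721 ≡ 36
14^32 ≡ 36^2 = 1296 ≡ 28
14^64 ≡ 28^2 = 784 ≡ 150
111 = 64 + 32 + 8 + 4 + 2 + 1, so 14^111 ≡ 150·28·311·59·196·14 ≡ 22 (mod 317)
R · y^e mod p:
2^2 = 4
2^4 ≡ 4^2 = 16
2^8 ≡ 16^2 = 256
2^16 ≡ 256^2 = 65536 ≡ 234
2^32 ≡ 234^2 = 54756 ≡ 232
2^64 ≡ 232^2 = 53824 ≡ 251
81 = 64 + 16 + 1, so 2^81 ≡ 251·234·2 ≡ 178 (mod 317)
310·178 = 55180 ≡ 22 (mod 317)
22 ≡ 22 (mod 317); signature holds.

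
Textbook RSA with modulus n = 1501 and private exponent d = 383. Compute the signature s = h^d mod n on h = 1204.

h^2 ≡ 1204^2 = 1449616 ≡ 1151
h^4 ≡ 1151^2 = 1324801 ≡ 919
h^8 ≡ 919^2 = 844561 ≡ 999
h^16 ≡ 999^2 = 998001 ≡ 1337
h^32 ≡ 1337^2 = 1787569 ≡ 1379
h^64 ≡ 1379^2 = 1901641 ≡ 1375
h^128 ≡ 1375^2 = 1890625 ≡ 866
h^256 ≡ 866^2 = 749956 ≡ 957
383 = 256 + 64 + 32 + 16 + 8 + 4 + 2 + 1, so h^383 ≡ 957·1375·1379·1337·999·919·1151·1204 ≡ 1379 (mod 1501)

1379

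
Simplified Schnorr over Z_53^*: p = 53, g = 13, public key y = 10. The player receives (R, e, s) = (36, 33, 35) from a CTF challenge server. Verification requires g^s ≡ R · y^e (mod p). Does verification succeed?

passes

g^s mod p:
13^2 = 169 ≡ 10
13^4 ≡ 10^2 = 100 ≡ 47
13^8 ≡ 47^2 = 2209 ≡ 36
13^16 ≡ 36^2 = 1296 ≡ 24
13^32 ≡ 24^2 = 576 ≡ 46
35 = 32 + 2 + 1, so 13^35 ≡ 46·10·13 ≡ 44 (mod 53)
R · y^e mod p:
10^2 = 100 ≡ 47
10^4 ≡ 47^2 = 2209 ≡ 36
10^8 ≡ 36^2 = 1296 ≡ 24
10^16 ≡ 24^2 = 576 ≡ 46
10^32 ≡ 46^2 = 2116 ≡ 49
33 = 32 + 1, so 10^33 ≡ 49·10 ≡ 13 (mod 53)
36·13 = 468 ≡ 44 (mod 53)
44 ≡ 44 (mod 53); signature holds.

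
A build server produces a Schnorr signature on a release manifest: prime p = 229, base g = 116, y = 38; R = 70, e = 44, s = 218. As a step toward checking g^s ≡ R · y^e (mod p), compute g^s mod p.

116^2 = 13456 ≡ 174
116^4 ≡ 174^2 = 30276 ≡ 48
116^8 ≡ 48^2 = 2304 ≡ 14
116^16 ≡ 14^2 = 196
116^32 ≡ 196^2 = 38416 ≡ 173
116^64 ≡ 173^2 = 29929 ≡ 159
116^128 ≡ 159^2 = 25281 ≡ 91
218 = 128 + 64 + 16 + 8 + 2, so 116^218 ≡ 91·159·196·14·174 ≡ 80 (mod 229)

80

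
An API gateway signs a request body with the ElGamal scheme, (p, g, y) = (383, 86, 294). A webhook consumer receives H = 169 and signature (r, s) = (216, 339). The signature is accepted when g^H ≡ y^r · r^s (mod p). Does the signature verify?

Left side g^H mod p:
86^2 = 7396 ≡ 119
86^4 ≡ 119^2 = 14161 ≡ 373
86^8 ≡ 373^2 = 139129 ≡ 100
86^16 ≡ 100^2 = 10000 ≡ 42
86^32 ≡ 42^2 = 1764 ≡ 232
86^64 ≡ 232^2 = 53824 ≡ 204
86^128 ≡ 204^2 = 41616 ≡ 252
169 = 128 + 32 + 8 + 1, so 86^169 ≡ 252·232·100·86 ≡ 256 (mod 383)
Right side y^r · r^s mod p:
294^2 = 86436 ≡ 261
294^4 ≡ 261^2 = 68121 ≡ 330
294^8 ≡ 330^2 = 108900 ≡ 128
294^16 ≡ 128^2 = 16384 ≡ 298
294^32 ≡ 298^2 = 88804 ≡ 331
294^64 ≡ 331^2 = 109561 ≡ 23
294^128 ≡ 23^2 = 529 ≡ 146
216 = 128 + 64 + 16 + 8, so 294^216 ≡ 146·23·298·128 ≡ 96 (mod 383)
216^2 = 46656 ≡ 313
216^4 ≡ 313^2 = 97969 ≡ 304
216^8 ≡ 304^2 = 92416 ≡ 113
216^16 ≡ 113^2 = 12769 ≡ 130
216^32 ≡ 130^2 = 16900 ≡ 48
216^64 ≡ 48^2 = 2304 ≡ 6
216^128 ≡ 6^2 = 36
216^256 ≡ 36^2 = 1296 ≡ 147
339 = 256 + 64 + 16 + 2 + 1, so 216^339 ≡ 147·6·130·313·216 ≡ 258 (mod 383)
96·258 = 24768 ≡ 256 (mod 383)
256 ≡ 256 (mod 383), so the signature is genuine.

verifies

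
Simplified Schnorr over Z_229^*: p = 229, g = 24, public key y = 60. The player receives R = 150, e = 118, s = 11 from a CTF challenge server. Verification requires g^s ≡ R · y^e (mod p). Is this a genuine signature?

forged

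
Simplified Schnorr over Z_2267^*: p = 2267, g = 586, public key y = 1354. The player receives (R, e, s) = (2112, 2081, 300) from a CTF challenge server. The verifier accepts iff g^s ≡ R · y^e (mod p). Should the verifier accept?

accept

g^s mod p:
Squares mod 2267: 586^1≡586, 586^2≡1079, 586^4≡1270, 586^8≡1063, 586^16≡1003, 586^32≡1728, 586^64≡345, 586^128≡1141, 586^256≡623
300 = 256 + 32 + 8 + 4, so 586^300 ≡ 623·1728·1063·1270 ≡ 169 (mod 2267)
R · y^e mod p:
Squares mod 2267: 1354^1≡1354, 1354^2≡1580, 1354^4≡433, 1354^8≡1595, 1354^16≡451, 1354^32≡1638, 1354^64≡1183, 1354^128≡750, 1354^256≡284, 1354^512≡1311, 1354^1024≡335, 1354^2048≡1142
2081 = 2048 + 32 + 1, so 1354^2081 ≡ 1142·1638·1354 ≡ 1637 (mod 2267)
2112·1637 = 3457344 ≡ 169 (mod 2267)
169 ≡ 169 (mod 2267); signature holds.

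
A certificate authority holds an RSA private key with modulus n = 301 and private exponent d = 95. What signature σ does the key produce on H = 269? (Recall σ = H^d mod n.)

236

H^95 mod 301 = 236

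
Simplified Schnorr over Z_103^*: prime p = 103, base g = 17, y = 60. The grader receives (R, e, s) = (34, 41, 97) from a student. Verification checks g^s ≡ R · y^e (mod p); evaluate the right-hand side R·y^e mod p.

52

60^2 = 3600 ≡ 98
60^4 ≡ 98^2 = 9604 ≡ 25
60^8 ≡ 25^2 = 625 ≡ 7
60^16 ≡ 7^2 = 49
60^32 ≡ 49^2 = 2401 ≡ 32
41 = 32 + 8 + 1, so 60^41 ≡ 32·7·60 ≡ 50 (mod 103)
R · y^e ≡ 34·50 = 1700 ≡ 52 (mod 103)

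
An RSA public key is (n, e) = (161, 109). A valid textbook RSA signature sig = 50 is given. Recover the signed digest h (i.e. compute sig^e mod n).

sig^2 ≡ 50^2 = 2500 ≡ 85
sig^4 ≡ 85^2 = 7225 ≡ 141
sig^8 ≡ 141^2 = 19881 ≡ 78
sig^16 ≡ 78^2 = 6084 ≡ 127
sig^32 ≡ 127^2 = 16129 ≡ 29
sig^64 ≡ 29^2 = 841 ≡ 36
109 = 64 + 32 + 8 + 4 + 1, so sig^109 ≡ 36·29·78·141·50 ≡ 29 (mod 161)

29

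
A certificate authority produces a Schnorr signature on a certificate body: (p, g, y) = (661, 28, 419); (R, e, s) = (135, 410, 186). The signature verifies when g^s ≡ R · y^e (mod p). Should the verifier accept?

g^s mod p:
28^186 mod 661 = 205
R · y^e mod p:
419^410 mod 661 = 623
135·623 = 84105 ≡ 158 (mod 661)
205 ≠ 158; the check fails.

reject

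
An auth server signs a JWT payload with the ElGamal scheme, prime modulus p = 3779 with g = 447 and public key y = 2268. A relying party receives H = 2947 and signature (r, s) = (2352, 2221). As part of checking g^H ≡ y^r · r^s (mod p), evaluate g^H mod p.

127

447^2947 mod 3779 = 127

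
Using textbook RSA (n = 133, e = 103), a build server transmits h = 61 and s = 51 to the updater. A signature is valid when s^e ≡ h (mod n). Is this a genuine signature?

s^103 mod 133 = 72
72 ≠ 61, so verification fails.

forged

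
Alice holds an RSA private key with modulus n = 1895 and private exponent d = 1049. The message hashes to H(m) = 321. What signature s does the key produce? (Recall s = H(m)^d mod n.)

(H(m))^2 ≡ 321^2 = 103041 ≡ 711
(H(m))^4 ≡ 711^2 = 505521 ≡ 1451
(H(m))^8 ≡ 1451^2 = 2105401 ≡ 56
(H(m))^16 ≡ 56^2 = 3136 ≡ 1241
(H(m))^32 ≡ 1241^2 = 1540081 ≡ 1341
(H(m))^64 ≡ 1341^2 = 1798281 ≡ 1821
(H(m))^128 ≡ 1821^2 = 3316041 ≡ 1686
(H(m))^256 ≡ 1686^2 = 2842596 ≡ 96
(H(m))^512 ≡ 96^2 = 9216 ≡ 1636
(H(m))^1024 ≡ 1636^2 = 2676496 ≡ 756
1049 = 1024 + 16 + 8 + 1, so (H(m))^1049 ≡ 756·1241·56·321 ≡ 206 (mod 1895)

206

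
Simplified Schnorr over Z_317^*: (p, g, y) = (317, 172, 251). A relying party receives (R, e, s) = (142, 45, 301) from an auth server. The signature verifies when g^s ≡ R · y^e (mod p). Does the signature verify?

does not verify

g^s mod p:
172^2 = 29584 ≡ 103
172^4 ≡ 103^2 = 10609 ≡ 148
172^8 ≡ 148^2 = 21904 ≡ 31
172^16 ≡ 31^2 = 961 ≡ 10
172^32 ≡ 10^2 = 100
172^64 ≡ 100^2 = 10000 ≡ 173
172^128 ≡ 173^2 = 29929 ≡ 131
172^256 ≡ 131^2 = 17161 ≡ 43
301 = 256 + 32 + 8 + 4 + 1, so 172^301 ≡ 43·100·31·148·172 ≡ 144 (mod 317)
R · y^e mod p:
251^2 = 63001 ≡ 235
251^4 ≡ 235^2 = 55225 ≡ 67
251^8 ≡ 67^2 = 4489 ≡ 51
251^16 ≡ 51^2 = 2601 ≡ 65
251^32 ≡ 65^2 = 4225 ≡ 104
45 = 32 + 8 + 4 + 1, so 251^45 ≡ 104·51·67·251 ≡ 225 (mod 317)
142·225 = 31950 ≡ 250 (mod 317)
144 ≠ 250; the check fails.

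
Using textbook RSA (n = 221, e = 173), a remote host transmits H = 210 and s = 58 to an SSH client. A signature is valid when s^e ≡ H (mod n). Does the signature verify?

verifies

Squares mod 221: s^1≡58, s^2≡49, s^4≡191, s^8≡16, s^16≡35, s^32≡120, s^64≡35, s^128≡120
173 = 128 + 32 + 8 + 4 + 1, so s^173 ≡ 120·120·16·191·58 ≡ 210 (mod 221)
s^173 mod 221 = 210 matches H.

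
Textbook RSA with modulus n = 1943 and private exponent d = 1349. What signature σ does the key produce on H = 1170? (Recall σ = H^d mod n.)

H^2 ≡ 1170^2 = 1368900 ≡ 1028
H^4 ≡ 1028^2 = 1056784 ≡ 1735
H^8 ≡ 1735^2 = 3010225 ≡ 518
H^16 ≡ 518^2 = 268324 ≡ 190
H^32 ≡ 190^2 = 36100 ≡ 1126
H^64 ≡ 1126^2 = 1267876 ≡ 1040
H^128 ≡ 1040^2 = 1081600 ≡ 1292
H^256 ≡ 1292^2 = 1669264 ≡ 227
H^512 ≡ 227^2 = 51529 ≡ 1011
H^1024 ≡ 1011^2 = 1022121 ≡ 103
1349 = 1024 + 256 + 64 + 4 + 1, so H^1349 ≡ 103·227·1040·1735·1170 ≡ 182 (mod 1943)

182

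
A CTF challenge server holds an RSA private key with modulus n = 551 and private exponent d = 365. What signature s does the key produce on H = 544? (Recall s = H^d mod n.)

312

H^2 ≡ 544^2 = 295936 ≡ 49
H^4 ≡ 49^2 = 2401 ≡ 197
H^8 ≡ 197^2 = 38809 ≡ 239
H^16 ≡ 239^2 = 57121 ≡ 368
H^32 ≡ 368^2 = 135424 ≡ 429
H^64 ≡ 429^2 = 184041 ≡ 7
H^128 ≡ 7^2 = 49
H^256 ≡ 49^2 = 2401 ≡ 197
365 = 256 + 64 + 32 + 8 + 4 + 1, so H^365 ≡ 197·7·429·239·197·544 ≡ 312 (mod 551)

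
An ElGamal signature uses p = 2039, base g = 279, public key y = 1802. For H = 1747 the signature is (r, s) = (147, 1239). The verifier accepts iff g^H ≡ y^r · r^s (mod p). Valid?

Left side g^H mod p:
279^2 = 77841 ≡ 359
279^4 ≡ 359^2 = 128881 ≡ 424
279^8 ≡ 424^2 = 179776 ≡ 344
279^16 ≡ 344^2 = 118336 ≡ 74
279^32 ≡ 74^2 = 5476 ≡ 1398
279^64 ≡ 1398^2 = 1954404 ≡ 1042
279^128 ≡ 1042^2 = 1085764 ≡ 1016
279^256 ≡ 1016^2 = 1032256 ≡ 522
279^512 ≡ 522^2 = 272484 ≡ 1297
279^1024 ≡ 1297^2 = 1682209 ≡ 34
1747 = 1024 + 512 + 128 + 64 + 16 + 2 + 1, so 279^1747 ≡ 34·1297·1016·1042·74·359·279 ≡ 1103 (mod 2039)
Right side y^r · r^s mod p:
1802^2 = 3247204 ≡ 1116
1802^4 ≡ 1116^2 = 1245456 ≡ 1666
1802^8 ≡ 1666^2 = 2775556 ≡ 477
1802^16 ≡ 477^2 = 227529 ≡ 1200
1802^32 ≡ 1200^2 = 1440000 ≡ 466
1802^64 ≡ 466^2 = 217156 ≡ 1022
1802^128 ≡ 1022^2 = 1044484 ≡ 516
147 = 128 + 16 + 2 + 1, so 1802^147 ≡ 516·1200·1116·1802 ≡ 86 (mod 2039)
147^2 = 21609 ≡ 1219
147^4 ≡ 1219^2 = 1485961 ≡ 1569
147^8 ≡ 1569^2 = 2461761 ≡ 688
147^16 ≡ 688^2 = 473344 ≡ 296
147^32 ≡ 296^2 = 87616 ≡ 1978
147^64 ≡ 1978^2 = 3912484 ≡ 1682
147^128 ≡ 1682^2 = 2829124 ≡ 1031
147^256 ≡ 1031^2 = 1062961 ≡ 642
147^512 ≡ 642^2 = 412164 ≡ 286
147^1024 ≡ 286^2 = 81796 ≡ 236
1239 = 1024 + 128 + 64 + 16 + 4 + 2 + 1, so 147^1239 ≡ 236·1031·1682·296·1569·1219·147 ≡ 1222 (mod 2039)
86·1222 = 105092 ≡ 1103 (mod 2039)
1103 ≡ 1103 (mod 2039), so the signature is genuine.

yes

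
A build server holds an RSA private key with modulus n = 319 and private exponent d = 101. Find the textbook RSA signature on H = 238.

216

H^2 ≡ 238^2 = 56644 ≡ 181
H^4 ≡ 181^2 = 32761 ≡ 223
H^8 ≡ 223^2 = 49729 ≡ 284
H^16 ≡ 284^2 = 80656 ≡ 268
H^32 ≡ 268^2 = 71824 ≡ 49
H^64 ≡ 49^2 = 2401 ≡ 168
101 = 64 + 32 + 4 + 1, so H^101 ≡ 168·49·223·238 ≡ 216 (mod 319)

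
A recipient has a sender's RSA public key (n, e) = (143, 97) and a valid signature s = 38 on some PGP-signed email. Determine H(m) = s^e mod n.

25

s^2 ≡ 38^2 = 1444 ≡ 14
s^4 ≡ 14^2 = 196 ≡ 53
s^8 ≡ 53^2 = 2809 ≡ 92
s^16 ≡ 92^2 = 8464 ≡ 27
s^32 ≡ 27^2 = 729 ≡ 14
s^64 ≡ 14^2 = 196 ≡ 53
97 = 64 + 32 + 1, so s^97 ≡ 53·14·38 ≡ 25 (mod 143)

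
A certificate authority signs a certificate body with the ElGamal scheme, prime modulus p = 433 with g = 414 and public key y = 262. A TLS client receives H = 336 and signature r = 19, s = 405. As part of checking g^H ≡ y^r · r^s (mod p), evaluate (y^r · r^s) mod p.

262^2 = 68644 ≡ 230
262^4 ≡ 230^2 = 52900 ≡ 74
262^8 ≡ 74^2 = 5476 ≡ 280
262^16 ≡ 280^2 = 78400 ≡ 27
19 = 16 + 2 + 1, so 262^19 ≡ 27·230·262 ≡ 239 (mod 433)
19^2 = 361
19^4 ≡ 361^2 = 130321 ≡ 421
19^8 ≡ 421^2 = 177241 ≡ 144
19^16 ≡ 144^2 = 20736 ≡ 385
19^32 ≡ 385^2 = 148225 ≡ 139
19^64 ≡ 139^2 = 19321 ≡ 269
19^128 ≡ 269^2 = 72361 ≡ 50
19^256 ≡ 50^2 = 2500 ≡ 335
405 = 256 + 128 + 16 + 4 + 1, so 19^405 ≡ 335·50·385·421·19 ≡ 151 (mod 433)
y^r · r^s ≡ 239·151 = 36089 ≡ 150 (mod 433)

150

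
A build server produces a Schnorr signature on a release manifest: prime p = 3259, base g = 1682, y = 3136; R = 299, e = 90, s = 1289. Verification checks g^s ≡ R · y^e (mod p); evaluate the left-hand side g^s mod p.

2275

1682^2 = 2829124 ≡ 312
1682^4 ≡ 312^2 = 97344 ≡ 2833
1682^8 ≡ 2833^2 = 8025889 ≡ 2231
1682^16 ≡ 2231^2 = 4977361 ≡ 868
1682^32 ≡ 868^2 = 753424 ≡ 595
1682^64 ≡ 595^2 = 354025 ≡ 2053
1682^128 ≡ 2053^2 = 4214809 ≡ 922
1682^256 ≡ 922^2 = 850084 ≡ 2744
1682^512 ≡ 2744^2 = 7529536 ≡ 1246
1682^1024 ≡ 1246^2 = 1552516 ≡ 1232
1289 = 1024 + 256 + 8 + 1, so 1682^1289 ≡ 1232·2744·2231·1682 ≡ 2275 (mod 3259)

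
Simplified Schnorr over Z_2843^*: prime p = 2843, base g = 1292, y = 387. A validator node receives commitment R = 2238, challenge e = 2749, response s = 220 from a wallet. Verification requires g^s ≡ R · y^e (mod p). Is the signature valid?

valid

g^s mod p:
1292^2 = 1669264 ≡ 423
1292^4 ≡ 423^2 = 178929 ≡ 2663
1292^8 ≡ 2663^2 = 7091569 ≡ 1127
1292^16 ≡ 1127^2 = 1270129 ≡ 2151
1292^32 ≡ 2151^2 = 4626801 ≡ 1240
1292^64 ≡ 1240^2 = 1537600 ≡ 2380
1292^128 ≡ 2380^2 = 5664400 ≡ 1144
220 = 128 + 64 + 16 + 8 + 4, so 1292^220 ≡ 1144·2380·2151·1127·2663 ≡ 19 (mod 2843)
R · y^e mod p:
387^2 = 149769 ≡ 1933
387^4 ≡ 1933^2 = 3736489 ≡ 787
387^8 ≡ 787^2 = 619369 ≡ 2438
387^16 ≡ 2438^2 = 5943844 ≡ 1974
387^32 ≡ 1974^2 = 3896676 ≡ 1766
387^64 ≡ 1766^2 = 3118756 ≡ 2828
387^128 ≡ 2828^2 = 7997584 ≡ 225
387^256 ≡ 225^2 = 50625 ≡ 2294
387^512 ≡ 2294^2 = 5262436 ≡ 43
387^1024 ≡ 43^2 = 1849
387^2048 ≡ 1849^2 = 3418801 ≡ 1515
2749 = 2048 + 512 + 128 + 32 + 16 + 8 + 4 + 1, so 387^2749 ≡ 1515·43·225·1766·1974·2438·787·387 ≡ 390 (mod 2843)
2238·390 = 872820 ≡ 19 (mod 2843)
19 ≡ 19 (mod 2843); signature holds.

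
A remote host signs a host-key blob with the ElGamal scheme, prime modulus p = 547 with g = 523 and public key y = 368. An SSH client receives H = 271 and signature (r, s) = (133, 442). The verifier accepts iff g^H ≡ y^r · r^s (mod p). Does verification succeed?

passes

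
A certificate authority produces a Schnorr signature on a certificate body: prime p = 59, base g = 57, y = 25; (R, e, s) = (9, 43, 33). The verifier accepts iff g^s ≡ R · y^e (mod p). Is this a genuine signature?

g^s mod p:
57^2 = 3249 ≡ 4
57^4 ≡ 4^2 = 16
57^8 ≡ 16^2 = 256 ≡ 20
57^16 ≡ 20^2 = 400 ≡ 46
57^32 ≡ 46^2 = 2116 ≡ 51
33 = 32 + 1, so 57^33 ≡ 51·57 ≡ 16 (mod 59)
R · y^e mod p:
25^2 = 625 ≡ 35
25^4 ≡ 35^2 = 1225 ≡ 45
25^8 ≡ 45^2 = 2025 ≡ 19
25^16 ≡ 19^2 = 361 ≡ 7
25^32 ≡ 7^2 = 49
43 = 32 + 8 + 2 + 1, so 25^43 ≡ 49·19·35·25 ≡ 12 (mod 59)
9·12 = 108 ≡ 49 (mod 59)
16 ≠ 49; the check fails.

forged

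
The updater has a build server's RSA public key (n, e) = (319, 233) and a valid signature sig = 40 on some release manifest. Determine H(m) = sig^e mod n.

2

sig^233 mod 319 = 2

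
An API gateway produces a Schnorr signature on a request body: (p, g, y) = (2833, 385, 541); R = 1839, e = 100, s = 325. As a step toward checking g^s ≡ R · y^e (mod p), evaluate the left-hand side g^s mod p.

1518

385^2 = 148225 ≡ 909
385^4 ≡ 909^2 = 826281 ≡ 1878
385^8 ≡ 1878^2 = 3526884 ≡ 2632
385^16 ≡ 2632^2 = 6927424 ≡ 739
385^32 ≡ 739^2 = 546121 ≡ 2185
385^64 ≡ 2185^2 = 4774225 ≡ 620
385^128 ≡ 620^2 = 384400 ≡ 1945
385^256 ≡ 1945^2 = 3783025 ≡ 970
325 = 256 + 64 + 4 + 1, so 385^325 ≡ 970·620·1878·385 ≡ 1518 (mod 2833)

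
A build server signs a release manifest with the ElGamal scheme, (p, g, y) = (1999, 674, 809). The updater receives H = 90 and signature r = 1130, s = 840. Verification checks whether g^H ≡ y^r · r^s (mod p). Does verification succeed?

Left side g^H mod p:
Squares mod 1999: 674^1≡674, 674^2≡503, 674^4≡1135, 674^8≡869, 674^16≡1538, 674^32≡627, 674^64≡1325
90 = 64 + 16 + 8 + 2, so 674^90 ≡ 1325·1538·869·503 ≡ 1 (mod 1999)
Right side y^r · r^s mod p:
Squares mod 1999: 809^1≡809, 809^2≡808, 809^4≡1190, 809^8≡808, 809^16≡1190, 809^32≡808, 809^64≡1190, 809^128≡808, 809^256≡1190, 809^512≡808, 809^1024≡1190
1130 = 1024 + 64 + 32 + 8 + 2, so 809^1130 ≡ 1190·1190·808·808·808 ≡ 808 (mod 1999)
Squares mod 1999: 1130^1≡1130, 1130^2≡1538, 1130^4≡627, 1130^8≡1325, 1130^16≡503, 1130^32≡1135, 1130^64≡869, 1130^128≡1538, 1130^256≡627, 1130^512≡1325
840 = 512 + 256 + 64 + 8, so 1130^840 ≡ 1325·627·869·1325 ≡ 1190 (mod 1999)
808·1190 = 961520 ≡ 1 (mod 1999)
1 ≡ 1 (mod 1999), so the signature is genuine.

passes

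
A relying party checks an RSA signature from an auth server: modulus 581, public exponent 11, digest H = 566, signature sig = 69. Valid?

yes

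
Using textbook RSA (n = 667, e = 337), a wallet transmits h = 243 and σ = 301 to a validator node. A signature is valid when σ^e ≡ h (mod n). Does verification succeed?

σ^2 ≡ 301^2 = 90601 ≡ 556
σ^4 ≡ 556^2 = 309136 ≡ 315
σ^8 ≡ 315^2 = 99225 ≡ 509
σ^16 ≡ 509^2 = 259081 ≡ 285
σ^32 ≡ 285^2 = 81225 ≡ 518
σ^64 ≡ 518^2 = 268324 ≡ 190
σ^128 ≡ 190^2 = 36100 ≡ 82
σ^256 ≡ 82^2 = 6724 ≡ 54
337 = 256 + 64 + 16 + 1, so σ^337 ≡ 54·190·285·301 ≡ 243 (mod 667)
Since 243 equals the digest 243, verification succeeds.

passes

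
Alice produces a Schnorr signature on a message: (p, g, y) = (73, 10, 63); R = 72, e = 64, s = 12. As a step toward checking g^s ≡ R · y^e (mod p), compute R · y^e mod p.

63^64 mod 73 = 1
R · y^e ≡ 72·1 = 72 ≡ 72 (mod 73)

72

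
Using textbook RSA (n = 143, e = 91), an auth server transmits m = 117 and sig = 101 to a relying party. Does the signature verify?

sig^91 mod 143 = 101
The recovered value 101 does not match the digest 117.

does not verify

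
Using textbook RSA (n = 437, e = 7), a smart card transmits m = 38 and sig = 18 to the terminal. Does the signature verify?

Squares mod 437: sig^1≡18, sig^2≡324, sig^4≡96
7 = 4 + 2 + 1, so sig^7 ≡ 96·324·18 ≡ 75 (mod 437)
75 ≠ 38, so verification fails.

does not verify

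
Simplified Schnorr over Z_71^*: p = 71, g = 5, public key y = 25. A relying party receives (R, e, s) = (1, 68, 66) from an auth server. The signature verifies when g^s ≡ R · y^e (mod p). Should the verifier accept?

g^s mod p:
5^2 = 25
5^4 ≡ 25^2 = 625 ≡ 57
5^8 ≡ 57^2 = 3249 ≡ 54
5^16 ≡ 54^2 = 2916 ≡ 5
5^32 ≡ 5^2 = 25
5^64 ≡ 25^2 = 625 ≡ 57
66 = 64 + 2, so 5^66 ≡ 57·25 ≡ 5 (mod 71)
R · y^e mod p:
25^2 = 625 ≡ 57
25^4 ≡ 57^2 = 3249 ≡ 54
25^8 ≡ 54^2 = 2916 ≡ 5
25^16 ≡ 5^2 = 25
25^32 ≡ 25^2 = 625 ≡ 57
25^64 ≡ 57^2 = 3249 ≡ 54
68 = 64 + 4, so 25^68 ≡ 54·54 ≡ 5 (mod 71)
1·5 = 5 ≡ 5 (mod 71)
5 ≡ 5 (mod 71); signature holds.

accept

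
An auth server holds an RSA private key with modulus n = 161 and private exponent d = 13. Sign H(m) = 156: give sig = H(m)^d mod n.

(H(m))^2 ≡ 156^2 = 24336 ≡ 25
(H(m))^4 ≡ 25^2 = 625 ≡ 142
(H(m))^8 ≡ 142^2 = 20164 ≡ 39
13 = 8 + 4 + 1, so (H(m))^13 ≡ 39·142·156 ≡ 2 (mod 161)

2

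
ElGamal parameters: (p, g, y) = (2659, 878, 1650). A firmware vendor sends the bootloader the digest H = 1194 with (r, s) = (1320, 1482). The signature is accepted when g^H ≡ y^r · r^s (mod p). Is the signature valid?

valid

Left side g^H mod p:
878^2 = 770884 ≡ 2433
878^4 ≡ 2433^2 = 5919489 ≡ 555
878^8 ≡ 555^2 = 308025 ≡ 2240
878^16 ≡ 2240^2 = 5017600 ≡ 67
878^32 ≡ 67^2 = 4489 ≡ 1830
878^64 ≡ 1830^2 = 3348900 ≡ 1219
878^128 ≡ 1219^2 = 1485961 ≡ 2239
878^256 ≡ 2239^2 = 5013121 ≡ 906
878^512 ≡ 906^2 = 820836 ≡ 1864
878^1024 ≡ 1864^2 = 3474496 ≡ 1842
1194 = 1024 + 128 + 32 + 8 + 2, so 878^1194 ≡ 1842·2239·1830·2240·2433 ≡ 155 (mod 2659)
Right side y^r · r^s mod p:
1650^2 = 2722500 ≡ 2343
1650^4 ≡ 2343^2 = 5489649 ≡ 1473
1650^8 ≡ 1473^2 = 2169729 ≡ 2644
1650^16 ≡ 2644^2 = 6990736 ≡ 225
1650^32 ≡ 225^2 = 50625 ≡ 104
1650^64 ≡ 104^2 = 10816 ≡ 180
1650^128 ≡ 180^2 = 32400 ≡ 492
1650^256 ≡ 492^2 = 242064 ≡ 95
1650^512 ≡ 95^2 = 9025 ≡ 1048
1650^1024 ≡ 1048^2 = 1098304 ≡ 137
1320 = 1024 + 256 + 32 + 8, so 1650^1320 ≡ 137·95·104·2644 ≡ 724 (mod 2659)
1320^2 = 1742400 ≡ 755
1320^4 ≡ 755^2 = 570025 ≡ 999
1320^8 ≡ 999^2 = 998001 ≡ 876
1320^16 ≡ 876^2 = 767376 ≡ 1584
1320^32 ≡ 1584^2 = 2509056 ≡ 1619
1320^64 ≡ 1619^2 = 2621161 ≡ 2046
1320^128 ≡ 2046^2 = 4186116 ≡ 850
1320^256 ≡ 850^2 = 722500 ≡ 1911
1320^512 ≡ 1911^2 = 3651921 ≡ 1114
1320^1024 ≡ 1114^2 = 1240996 ≡ 1902
1482 = 1024 + 256 + 128 + 64 + 8 + 2, so 1320^1482 ≡ 1902·1911·850·2046·876·755 ≡ 687 (mod 2659)
724·687 = 497388 ≡ 155 (mod 2659)
155 ≡ 155 (mod 2659), so the signature is genuine.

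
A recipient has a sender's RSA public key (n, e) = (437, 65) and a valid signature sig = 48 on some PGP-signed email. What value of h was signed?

Squares mod 437: sig^1≡48, sig^2≡119, sig^4≡177, sig^8≡302, sig^16≡308, sig^32≡35, sig^64≡351
65 = 64 + 1, so sig^65 ≡ 351·48 ≡ 242 (mod 437)

242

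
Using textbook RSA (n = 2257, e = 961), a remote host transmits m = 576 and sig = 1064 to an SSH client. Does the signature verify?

sig^2 ≡ 1064^2 = 1132096 ≡ 1339
sig^4 ≡ 1339^2 = 1792921 ≡ 863
sig^8 ≡ 863^2 = 744769 ≡ 2216
sig^16 ≡ 2216^2 = 4910656 ≡ 1681
sig^32 ≡ 1681^2 = 2825761 ≡ 2254
sig^64 ≡ 2254^2 = 5080516 ≡ 9
sig^128 ≡ 9^2 = 81
sig^256 ≡ 81^2 = 6561 ≡ 2047
sig^512 ≡ 2047^2 = 4190209 ≡ 1217
961 = 512 + 256 + 128 + 64 + 1, so sig^961 ≡ 1217·2047·81·9·1064 ≡ 576 (mod 2257)
Since 576 equals the digest 576, verification succeeds.

verifies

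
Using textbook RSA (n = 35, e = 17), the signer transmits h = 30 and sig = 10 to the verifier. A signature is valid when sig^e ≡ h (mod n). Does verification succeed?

Squares mod 35: sig^1≡10, sig^2≡30, sig^4≡25, sig^8≡30, sig^16≡25
17 = 16 + 1, so sig^17 ≡ 25·10 ≡ 5 (mod 35)
The recovered value 5 does not match the digest 30.

fails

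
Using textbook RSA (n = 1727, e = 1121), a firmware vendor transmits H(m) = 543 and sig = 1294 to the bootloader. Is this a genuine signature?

forged

Squares mod 1727: sig^1≡1294, sig^2≡973, sig^4≡333, sig^8≡361, sig^16≡796, sig^32≡1534, sig^64≡982, sig^128≡658, sig^256≡1214, sig^512≡665, sig^1024≡113
1121 = 1024 + 64 + 32 + 1, so sig^1121 ≡ 113·982·1534·1294 ≡ 1184 (mod 1727)
The recovered value 1184 does not match the digest 543.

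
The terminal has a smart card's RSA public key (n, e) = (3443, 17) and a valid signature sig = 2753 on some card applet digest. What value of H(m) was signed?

416

sig^17 mod 3443 = 416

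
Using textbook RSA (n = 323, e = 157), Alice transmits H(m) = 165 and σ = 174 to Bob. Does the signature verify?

σ^157 mod 323 = 242
σ^157 mod 323 = 242, but H(m) = 165.

does not verify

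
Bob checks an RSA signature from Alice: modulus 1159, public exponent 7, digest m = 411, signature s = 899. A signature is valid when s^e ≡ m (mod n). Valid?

no

s^2 ≡ 899^2 = 808201 ≡ 378
s^4 ≡ 378^2 = 142884 ≡ 327
7 = 4 + 2 + 1, so s^7 ≡ 327·378·899 ≡ 351 (mod 1159)
351 ≠ 411, so verification fails.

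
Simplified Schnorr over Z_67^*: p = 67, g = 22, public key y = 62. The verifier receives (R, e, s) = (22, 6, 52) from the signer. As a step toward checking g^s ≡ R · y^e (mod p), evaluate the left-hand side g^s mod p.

22^2 = 484 ≡ 15
22^4 ≡ 15^2 = 225 ≡ 24
22^8 ≡ 24^2 = 576 ≡ 40
22^16 ≡ 40^2 = 1600 ≡ 59
22^32 ≡ 59^2 = 3481 ≡ 64
52 = 32 + 16 + 4, so 22^52 ≡ 64·59·24 ≡ 40 (mod 67)

40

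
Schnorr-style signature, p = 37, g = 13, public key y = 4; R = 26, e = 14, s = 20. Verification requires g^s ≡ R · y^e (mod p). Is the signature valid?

g^s mod p:
13^2 = 169 ≡ 21
13^4 ≡ 21^2 = 441 ≡ 34
13^8 ≡ 34^2 = 1156 ≡ 9
13^16 ≡ 9^2 = 81 ≡ 7
20 = 16 + 4, so 13^20 ≡ 7·34 ≡ 16 (mod 37)
R · y^e mod p:
4^2 = 16
4^4 ≡ 16^2 = 256 ≡ 34
4^8 ≡ 34^2 = 1156 ≡ 9
14 = 8 + 4 + 2, so 4^14 ≡ 9·34·16 ≡ 12 (mod 37)
26·12 = 312 ≡ 16 (mod 37)
16 ≡ 16 (mod 37); signature holds.

valid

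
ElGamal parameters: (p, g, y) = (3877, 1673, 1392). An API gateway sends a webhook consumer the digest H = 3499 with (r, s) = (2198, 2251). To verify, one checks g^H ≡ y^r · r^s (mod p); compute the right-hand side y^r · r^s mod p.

1158

1392^2 = 1937664 ≡ 3041
1392^4 ≡ 3041^2 = 9247681 ≡ 1036
1392^8 ≡ 1036^2 = 1073296 ≡ 3244
1392^16 ≡ 3244^2 = 10523536 ≡ 1358
1392^32 ≡ 1358^2 = 1844164 ≡ 2589
1392^64 ≡ 2589^2 = 6702921 ≡ 3465
1392^128 ≡ 3465^2 = 12006225 ≡ 3033
1392^256 ≡ 3033^2 = 9199089 ≡ 2845
1392^512 ≡ 2845^2 = 8094025 ≡ 2726
1392^1024 ≡ 2726^2 = 7431076 ≡ 2744
1392^2048 ≡ 2744^2 = 7529536 ≡ 402
2198 = 2048 + 128 + 16 + 4 + 2, so 1392^2198 ≡ 402·3033·1358·1036·3041 ≡ 900 (mod 3877)
2198^2 = 4831204 ≡ 462
2198^4 ≡ 462^2 = 213444 ≡ 209
2198^8 ≡ 209^2 = 43681 ≡ 1034
2198^16 ≡ 1034^2 = 1069156 ≡ 2981
2198^32 ≡ 2981^2 = 8886361 ≡ 277
2198^64 ≡ 277^2 = 76729 ≡ 3066
2198^128 ≡ 3066^2 = 9400356 ≡ 2508
2198^256 ≡ 2508^2 = 6290064 ≡ 1570
2198^512 ≡ 1570^2 = 2464900 ≡ 3005
2198^1024 ≡ 3005^2 = 9030025 ≡ 492
2198^2048 ≡ 492^2 = 242064 ≡ 1690
2251 = 2048 + 128 + 64 + 8 + 2 + 1, so 2198^2251 ≡ 1690·2508·3066·1034·462·2198 ≡ 1061 (mod 3877)
y^r · r^s ≡ 900·1061 = 954900 ≡ 1158 (mod 3877)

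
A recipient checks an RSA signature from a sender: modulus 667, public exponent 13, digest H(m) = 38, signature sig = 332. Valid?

yes

Squares mod 667: sig^1≡332, sig^2≡169, sig^4≡547, sig^8≡393
13 = 8 + 4 + 1, so sig^13 ≡ 393·547·332 ≡ 38 (mod 667)
Since 38 equals the digest 38, verification succeeds.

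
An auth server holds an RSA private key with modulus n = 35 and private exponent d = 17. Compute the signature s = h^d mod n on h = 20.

h^2 ≡ 20^2 = 400 ≡ 15
h^4 ≡ 15^2 = 225 ≡ 15
h^8 ≡ 15^2 = 225 ≡ 15
h^16 ≡ 15^2 = 225 ≡ 15
17 = 16 + 1, so h^17 ≡ 15·20 ≡ 20 (mod 35)

20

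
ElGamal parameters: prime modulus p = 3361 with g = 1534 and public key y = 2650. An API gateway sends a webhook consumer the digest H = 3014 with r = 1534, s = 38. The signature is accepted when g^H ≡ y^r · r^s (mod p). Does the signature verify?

Left side g^H mod p:
Squares mod 3361: 1534^1≡1534, 1534^2≡456, 1534^4≡2915, 1534^8≡617, 1534^16≡896, 1534^32≡2898, 1534^64≡2626, 1534^128≡2465, 1534^256≡2898, 1534^512≡2626, 1534^1024≡2465, 1534^2048≡2898
3014 = 2048 + 512 + 256 + 128 + 64 + 4 + 2, so 1534^3014 ≡ 2898·2626·2898·2465·2626·2915·456 ≡ 287 (mod 3361)
Right side y^r · r^s mod p:
Squares mod 3361: 2650^1≡2650, 2650^2≡1371, 2650^4≡842, 2650^8≡3154, 2650^16≡2517, 2650^32≡3165, 2650^64≡1445, 2650^128≡844, 2650^256≡3165, 2650^512≡1445, 2650^1024≡844
1534 = 1024 + 256 + 128 + 64 + 32 + 16 + 8 + 4 + 2, so 2650^1534 ≡ 844·3165·844·1445·3165·2517·3154·842·1371 ≡ 1701 (mod 3361)
Squares mod 3361: 1534^1≡1534, 1534^2≡456, 1534^4≡2915, 1534^8≡617, 1534^16≡896, 1534^32≡2898
38 = 32 + 4 + 2, so 1534^38 ≡ 2898·2915·456 ≡ 1312 (mod 3361)
1701·1312 = 2231712 ≡ 8 (mod 3361)
287 ≠ 8, so verification fails.

does not verify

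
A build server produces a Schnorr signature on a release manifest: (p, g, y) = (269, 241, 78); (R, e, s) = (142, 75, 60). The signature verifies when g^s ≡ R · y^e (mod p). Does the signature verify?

verifies

g^s mod p:
241^2 = 58081 ≡ 246
241^4 ≡ 246^2 = 60516 ≡ 260
241^8 ≡ 260^2 = 67600 ≡ 81
241^16 ≡ 81^2 = 6561 ≡ 105
241^32 ≡ 105^2 = 11025 ≡ 265
60 = 32 + 16 + 8 + 4, so 241^60 ≡ 265·105·81·260 ≡ 58 (mod 269)
R · y^e mod p:
78^2 = 6084 ≡ 166
78^4 ≡ 166^2 = 27556 ≡ 118
78^8 ≡ 118^2 = 13924 ≡ 205
78^16 ≡ 205^2 = 42025 ≡ 61
78^32 ≡ 61^2 = 3721 ≡ 224
78^64 ≡ 224^2 = 50176 ≡ 142
75 = 64 + 8 + 2 + 1, so 78^75 ≡ 142·205·166·78 ≡ 205 (mod 269)
142·205 = 29110 ≡ 58 (mod 269)
58 ≡ 58 (mod 269); signature holds.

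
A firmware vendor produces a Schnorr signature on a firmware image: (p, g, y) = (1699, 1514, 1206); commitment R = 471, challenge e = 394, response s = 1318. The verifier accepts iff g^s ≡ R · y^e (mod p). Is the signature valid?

g^s mod p:
1514^2 = 2292196 ≡ 245
1514^4 ≡ 245^2 = 60025 ≡ 560
1514^8 ≡ 560^2 = 313600 ≡ 984
1514^16 ≡ 984^2 = 968256 ≡ 1525
1514^32 ≡ 1525^2 = 2325625 ≡ 1393
1514^64 ≡ 1393^2 = 1940449 ≡ 191
1514^128 ≡ 191^2 = 36481 ≡ 802
1514^256 ≡ 802^2 = 643204 ≡ 982
1514^512 ≡ 982^2 = 964324 ≡ 991
1514^1024 ≡ 991^2 = 982081 ≡ 59
1318 = 1024 + 256 + 32 + 4 + 2, so 1514^1318 ≡ 59·982·1393·560·245 ≡ 1487 (mod 1699)
R · y^e mod p:
1206^2 = 1454436 ≡ 92
1206^4 ≡ 92^2 = 8464 ≡ 1668
1206^8 ≡ 1668^2 = 2782224 ≡ 961
1206^16 ≡ 961^2 = 923521 ≡ 964
1206^32 ≡ 964^2 = 929296 ≡ 1642
1206^64 ≡ 1642^2 = 2696164 ≡ 1550
1206^128 ≡ 1550^2 = 2402500 ≡ 114
1206^256 ≡ 114^2 = 12996 ≡ 1103
394 = 256 + 128 + 8 + 2, so 1206^394 ≡ 1103·114·961·92 ≡ 1024 (mod 1699)
471·1024 = 482304 ≡ 1487 (mod 1699)
1487 ≡ 1487 (mod 1699); signature holds.

valid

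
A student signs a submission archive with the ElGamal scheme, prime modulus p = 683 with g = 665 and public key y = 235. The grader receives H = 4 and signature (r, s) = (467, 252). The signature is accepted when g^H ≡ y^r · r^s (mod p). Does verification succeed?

fails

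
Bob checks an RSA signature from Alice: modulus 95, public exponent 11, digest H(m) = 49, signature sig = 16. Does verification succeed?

fails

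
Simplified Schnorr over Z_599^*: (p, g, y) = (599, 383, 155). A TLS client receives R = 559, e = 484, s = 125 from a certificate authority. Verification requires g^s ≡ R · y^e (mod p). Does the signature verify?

g^s mod p:
383^2 = 146689 ≡ 533
383^4 ≡ 533^2 = 284089 ≡ 163
383^8 ≡ 163^2 = 26569 ≡ 213
383^16 ≡ 213^2 = 45369 ≡ 444
383^32 ≡ 444^2 = 197136 ≡ 65
383^64 ≡ 65^2 = 4225 ≡ 32
125 = 64 + 32 + 16 + 8 + 4 + 1, so 383^125 ≡ 32·65·444·213·163·383 ≡ 271 (mod 599)
R · y^e mod p:
155^2 = 24025 ≡ 65
155^4 ≡ 65^2 = 4225 ≡ 32
155^8 ≡ 32^2 = 1024 ≡ 425
155^16 ≡ 425^2 = 180625 ≡ 326
155^32 ≡ 326^2 = 106276 ≡ 253
155^64 ≡ 253^2 = 64009 ≡ 515
155^128 ≡ 515^2 = 265225 ≡ 467
155^256 ≡ 467^2 = 218089 ≡ 53
484 = 256 + 128 + 64 + 32 + 4, so 155^484 ≡ 53·467·515·253·32 ≡ 128 (mod 599)
559·128 = 71552 ≡ 271 (mod 599)
271 ≡ 271 (mod 599); signature holds.

verifies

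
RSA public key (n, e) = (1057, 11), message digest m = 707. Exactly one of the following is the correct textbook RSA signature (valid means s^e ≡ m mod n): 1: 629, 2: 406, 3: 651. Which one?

3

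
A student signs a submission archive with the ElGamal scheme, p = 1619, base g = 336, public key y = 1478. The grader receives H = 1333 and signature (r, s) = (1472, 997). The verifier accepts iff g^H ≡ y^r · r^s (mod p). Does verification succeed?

passes

Left side g^H mod p:
336^2 = 112896 ≡ 1185
336^4 ≡ 1185^2 = 1404225 ≡ 552
336^8 ≡ 552^2 = 304704 ≡ 332
336^16 ≡ 332^2 = 110224 ≡ 132
336^32 ≡ 132^2 = 17424 ≡ 1234
336^64 ≡ 1234^2 = 1522756 ≡ 896
336^128 ≡ 896^2 = 802816 ≡ 1411
336^256 ≡ 1411^2 = 1990921 ≡ 1170
336^512 ≡ 1170^2 = 1368900 ≡ 845
336^1024 ≡ 845^2 = 714025 ≡ 46
1333 = 1024 + 256 + 32 + 16 + 4 + 1, so 336^1333 ≡ 46·1170·1234·132·552·336 ≡ 889 (mod 1619)
Right side y^r · r^s mod p:
1478^2 = 2184484 ≡ 453
1478^4 ≡ 453^2 = 205209 ≡ 1215
1478^8 ≡ 1215^2 = 1476225 ≡ 1316
1478^16 ≡ 1316^2 = 1731856 ≡ 1145
1478^32 ≡ 1145^2 = 1311025 ≡ 1254
1478^64 ≡ 1254^2 = 1572516 ≡ 467
1478^128 ≡ 467^2 = 218089 ≡ 1143
1478^256 ≡ 1143^2 = 1306449 ≡ 1535
1478^512 ≡ 1535^2 = 2356225 ≡ 580
1478^1024 ≡ 580^2 = 336400 ≡ 1267
1472 = 1024 + 256 + 128 + 64, so 1478^1472 ≡ 1267·1535·1143·467 ≡ 537 (mod 1619)
1472^2 = 2166784 ≡ 562
1472^4 ≡ 562^2 = 315844 ≡ 139
1472^8 ≡ 139^2 = 19321 ≡ 1512
1472^16 ≡ 1512^2 = 2286144 ≡ 116
1472^32 ≡ 116^2 = 13456 ≡ 504
1472^64 ≡ 504^2 = 254016 ≡ 1452
1472^128 ≡ 1452^2 = 2108304 ≡ 366
1472^256 ≡ 366^2 = 133956 ≡ 1198
1472^512 ≡ 1198^2 = 1435204 ≡ 770
997 = 512 + 256 + 128 + 64 + 32 + 4 + 1, so 1472^997 ≡ 770·1198·366·1452·504·139·1472 ≡ 1488 (mod 1619)
537·1488 = 799056 ≡ 889 (mod 1619)
889 ≡ 889 (mod 1619), so the signature is genuine.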